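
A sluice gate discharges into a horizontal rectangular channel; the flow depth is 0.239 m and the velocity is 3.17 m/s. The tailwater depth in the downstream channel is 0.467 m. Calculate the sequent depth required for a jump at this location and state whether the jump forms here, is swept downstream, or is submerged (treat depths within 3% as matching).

Fr₁ = V₁/√(g·y₁) = 3.17/√(9.81×0.239) = 2.07.
By Bélanger, y₂/y₁ = ½[√(1 + 8Fr₁²) − 1] = ½[√35.29 − 1] = 2.47.
y₂ = 2.47 × 0.239 = 0.590 m.
Tailwater y_tw = 0.467 m: y_tw < y₂, so the jump is swept downstream.

y₂ = 0.590 m; the jump is swept downstream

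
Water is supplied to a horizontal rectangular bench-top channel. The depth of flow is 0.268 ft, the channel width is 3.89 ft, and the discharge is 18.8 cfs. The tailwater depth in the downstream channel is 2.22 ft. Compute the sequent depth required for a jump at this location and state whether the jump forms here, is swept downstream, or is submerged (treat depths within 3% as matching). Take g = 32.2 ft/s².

y₂ = 2.20 ft; the jump forms here

q = Q/b = 18.8/3.89 = 4.83 ft²/s; V₁ = q/y₁ = 18.0 ft/s. Fr₁ = V₁/√(g·y₁) = 6.14.
Conjugate-depth relation: y₂/y₁ = ½[√(1 + 8Fr₁²) − 1] = ½[√302.5 − 1] = 8.20.
y₂ = 8.20 × 0.268 = 2.20 ft.
Tailwater y_tw = 2.22 ft: y_tw ≈ y₂, so the jump forms here.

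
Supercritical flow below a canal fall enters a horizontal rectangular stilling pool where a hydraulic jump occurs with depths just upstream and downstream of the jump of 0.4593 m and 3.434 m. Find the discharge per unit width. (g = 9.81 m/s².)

q = 5.488 m²/s

For a rectangular channel the momentum equation gives q² = ½·g·y₁·y₂·(y₁ + y₂) = ½×9.81×0.4593×3.434×3.893 = 30.12.
q = √30.12 = 5.488 m²/s.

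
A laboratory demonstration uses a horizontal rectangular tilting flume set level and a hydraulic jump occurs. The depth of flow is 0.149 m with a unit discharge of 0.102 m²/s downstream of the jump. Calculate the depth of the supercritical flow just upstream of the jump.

y₁ = 0.0662 m

V₂ = q/y₂ = 0.102/0.149 = 0.685 m/s; Fr₂ = V₂/√(g·y₂) = 0.566.
The Bélanger relation is symmetric: y₁/y₂ = ½[√(1 + 8Fr₂²) − 1] = ½[√3.565 − 1] = 0.444.
y₁ = 0.444 × 0.149 = 0.0662 m.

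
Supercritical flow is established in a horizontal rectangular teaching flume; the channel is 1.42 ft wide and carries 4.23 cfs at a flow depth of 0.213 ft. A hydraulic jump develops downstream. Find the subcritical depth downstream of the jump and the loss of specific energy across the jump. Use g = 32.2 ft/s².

q = Q/b = 4.23/1.42 = 2.98 ft²/s; V₁ = q/y₁ = 14.0 ft/s. Fr₁ = V₁/√(g·y₁) = 5.34.
Conjugate-depth relation: y₂/y₁ = ½[√(1 + 8Fr₁²) − 1] = ½[√229.1 − 1] = 7.07.
y₂ = 7.07 × 0.213 = 1.51 ft.
Head loss: ΔE = (y₂ − y₁)³/(4y₁y₂) = (1.51 − 0.213)³/(4×0.213×1.51) = 2.16/1.28 = 1.68 ft.

y₂ = 1.51 ft; ΔE = 1.68 ft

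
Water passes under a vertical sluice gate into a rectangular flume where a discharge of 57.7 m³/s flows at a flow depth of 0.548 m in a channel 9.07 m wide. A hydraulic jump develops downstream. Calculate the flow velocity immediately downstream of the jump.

V₂ = 1.76 m/s

q = Q/b = 57.7/9.07 = 6.36 m²/s; V₁ = q/y₁ = 11.6 m/s. Fr₁ = V₁/√(g·y₁) = 5.01.
Conjugate-depth relation: y₂/y₁ = ½[√(1 + 8Fr₁²) − 1] = ½[√201.5 − 1] = 6.60.
y₂ = 6.60 × 0.548 = 3.62 m.
V₂ = q/y₂ = 6.36/3.62 = 1.76 m/s.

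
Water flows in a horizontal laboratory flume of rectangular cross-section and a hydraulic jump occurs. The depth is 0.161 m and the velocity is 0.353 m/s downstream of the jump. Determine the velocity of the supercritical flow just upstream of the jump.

V₁ = 2.55 m/s

Fr₂ = V₂/√(g·y₂) = 0.353/√(9.81×0.161) = 0.281.
The Bélanger relation is symmetric: y₁/y₂ = ½[√(1 + 8Fr₂²) − 1] = ½[√1.631 − 1] = 0.139.
y₁ = 0.139 × 0.161 = 0.0223 m.
V₁ = q/y₁ = 0.0568/0.0223 = 2.55 m/s.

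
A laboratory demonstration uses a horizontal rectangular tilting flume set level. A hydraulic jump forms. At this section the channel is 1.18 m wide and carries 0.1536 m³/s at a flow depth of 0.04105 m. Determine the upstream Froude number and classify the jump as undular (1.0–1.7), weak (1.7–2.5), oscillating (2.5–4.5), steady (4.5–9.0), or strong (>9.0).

q = Q/b = 0.1536/1.18 = 0.1302 m²/s; V₁ = q/y₁ = 3.171 m/s. Fr₁ = V₁/√(g·y₁) = 4.997.
Fr₁ = 4.997 lies in the steady range.

Fr₁ = 4.997; steady jump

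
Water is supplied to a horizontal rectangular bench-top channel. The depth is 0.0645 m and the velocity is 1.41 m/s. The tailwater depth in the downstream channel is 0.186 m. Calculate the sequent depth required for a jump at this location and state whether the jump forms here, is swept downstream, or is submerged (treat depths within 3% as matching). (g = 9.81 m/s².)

Fr₁ = V₁/√(g·y₁) = 1.41/√(9.81×0.0645) = 1.77.
From the momentum equation for a rectangular channel, y₂/y₁ = ½[√(1 + 8Fr₁²) − 1] = ½[√26.14 − 1] = 2.06.
y₂ = 2.06 × 0.0645 = 0.133 m.
Tailwater y_tw = 0.186 m: y_tw > y₂, so the jump is submerged.

y₂ = 0.133 m; the jump is submerged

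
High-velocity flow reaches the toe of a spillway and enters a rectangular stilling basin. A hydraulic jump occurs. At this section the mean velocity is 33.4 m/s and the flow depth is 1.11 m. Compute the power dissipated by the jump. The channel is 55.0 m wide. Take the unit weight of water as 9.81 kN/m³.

Fr₁ = V₁/√(g·y₁) = 33.4/√(9.81×1.11) = 10.1.
Bélanger equation: y₂/y₁ = ½[√(1 + 8Fr₁²) − 1] = ½[√820.6 − 1] = 13.8.
y₂ = 13.8 × 1.11 = 15.3 m.
q = V₁·y₁ = 33.4 × 1.11 = 37.1 m²/s. V₂ = q/y₂ = 37.1/15.3 = 2.42 m/s. E₁ = y₁ + V₁²/2g = 58.0 m; E₂ = y₂ + V₂²/2g = 15.6 m. ΔE = E₁ − E₂ = 42.3 m.
Q = q·b = 37.1 × 55.0 = 2039 m³/s. P = γ·Q·ΔE = 9.81 × 2039 × 42.3 = 846685 kW.

P = 846685 kW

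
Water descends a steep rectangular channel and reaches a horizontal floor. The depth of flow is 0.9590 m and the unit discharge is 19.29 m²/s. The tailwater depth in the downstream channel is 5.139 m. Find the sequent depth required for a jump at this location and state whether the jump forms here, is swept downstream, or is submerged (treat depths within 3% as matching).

V₁ = q/y₁ = 19.29/0.9590 = 20.11 m/s. Fr₁ = V₁/√(g·y₁) = 20.11/√(9.81×0.9590) = 6.558.
Bélanger equation: y₂/y₁ = ½[√(1 + 8Fr₁²) − 1] = ½[√345.06 − 1] = 8.788.
y₂ = 8.788 × 0.9590 = 8.428 m.
Tailwater y_tw = 5.139 m: y_tw < y₂, so the jump is swept downstream.

y₂ = 8.428 m; the jump is swept downstream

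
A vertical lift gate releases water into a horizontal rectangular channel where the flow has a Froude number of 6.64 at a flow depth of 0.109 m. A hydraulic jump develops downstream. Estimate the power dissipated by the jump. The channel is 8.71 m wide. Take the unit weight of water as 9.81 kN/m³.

P = 96.6 kW

Fr₁ = 6.64 (given).
Bélanger equation: y₂/y₁ = ½[√(1 + 8Fr₁²) − 1] = ½[√353.7 − 1] = 8.90.
y₂ = 8.90 × 0.109 = 0.971 m.
V₁ = Fr₁·√(g·y₁) = 6.64×√(9.81×0.109) = 6.87 m/s; q = V₁·y₁ = 0.748 m²/s. V₂ = q/y₂ = 0.748/0.971 = 0.771 m/s. E₁ = y₁ + V₁²/2g = 2.51 m; E₂ = y₂ + V₂²/2g = 1.00 m. ΔE = E₁ − E₂ = 1.51 m.
Q = q·b = 0.748 × 8.71 = 6.52 m³/s. P = γ·Q·ΔE = 9.81 × 6.52 × 1.51 = 96.6 kW.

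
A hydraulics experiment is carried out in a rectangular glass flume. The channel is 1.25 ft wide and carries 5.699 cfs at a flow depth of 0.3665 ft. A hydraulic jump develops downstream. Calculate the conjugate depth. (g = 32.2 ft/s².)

q = Q/b = 5.699/1.25 = 4.559 ft²/s; V₁ = q/y₁ = 12.44 ft/s. Fr₁ = V₁/√(g·y₁) = 3.621.
From the momentum equation for a rectangular channel, y₂/y₁ = ½[√(1 + 8Fr₁²) − 1] = ½[√105.90 − 1] = 4.645.
y₂ = 4.645 × 0.3665 = 1.703 ft.

y₂ = 1.703 ft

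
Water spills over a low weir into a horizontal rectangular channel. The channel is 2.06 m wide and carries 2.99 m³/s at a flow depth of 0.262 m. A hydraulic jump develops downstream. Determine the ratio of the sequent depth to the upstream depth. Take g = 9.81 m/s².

y₂/y₁ = 4.41

q = Q/b = 2.99/2.06 = 1.45 m²/s; V₁ = q/y₁ = 5.54 m/s. Fr₁ = V₁/√(g·y₁) = 3.46.
From the momentum equation for a rectangular channel, y₂/y₁ = ½[√(1 + 8Fr₁²) − 1] = ½[√96.53 − 1] = 4.41.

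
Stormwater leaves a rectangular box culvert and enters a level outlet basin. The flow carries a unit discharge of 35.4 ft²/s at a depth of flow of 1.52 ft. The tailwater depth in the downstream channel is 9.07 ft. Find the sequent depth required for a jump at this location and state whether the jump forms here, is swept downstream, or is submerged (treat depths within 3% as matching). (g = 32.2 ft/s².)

V₁ = q/y₁ = 35.4/1.52 = 23.3 ft/s. Fr₁ = V₁/√(g·y₁) = 23.3/√(32.2×1.52) = 3.33.
From the momentum equation for a rectangular channel, y₂/y₁ = ½[√(1 + 8Fr₁²) − 1] = ½[√89.66 − 1] = 4.23.
y₂ = 4.23 × 1.52 = 6.44 ft.
Tailwater y_tw = 9.07 ft: y_tw > y₂, so the jump is submerged.

y₂ = 6.44 ft; the jump is submerged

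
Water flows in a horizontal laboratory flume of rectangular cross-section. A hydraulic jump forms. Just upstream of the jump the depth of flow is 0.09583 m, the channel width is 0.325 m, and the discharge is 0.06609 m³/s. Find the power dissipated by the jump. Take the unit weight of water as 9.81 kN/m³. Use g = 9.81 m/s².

P = 0.02577 kW

q = Q/b = 0.06609/0.325 = 0.2034 m²/s; V₁ = q/y₁ = 2.122 m/s. Fr₁ = V₁/√(g·y₁) = 2.189.
Bélanger equation: y₂/y₁ = ½[√(1 + 8Fr₁²) − 1] = ½[√39.320 − 1] = 2.635.
y₂ = 2.635 × 0.09583 = 0.2525 m.
V₂ = q/y₂ = 0.2034/0.2525 = 0.8052 m/s. E₁ = y₁ + V₁²/2g = 0.3253 m; E₂ = y₂ + V₂²/2g = 0.2856 m. ΔE = E₁ − E₂ = 0.03975 m.
P = γ·Q·ΔE = 9.81 × 0.06609 × 0.03975 = 0.02577 kW.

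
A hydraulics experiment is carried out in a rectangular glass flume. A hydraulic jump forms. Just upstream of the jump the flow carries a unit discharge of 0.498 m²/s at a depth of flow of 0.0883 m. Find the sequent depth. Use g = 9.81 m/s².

y₂ = 0.714 m

V₁ = q/y₁ = 0.498/0.0883 = 5.64 m/s. Fr₁ = V₁/√(g·y₁) = 5.64/√(9.81×0.0883) = 6.06.
Bélanger equation: y₂/y₁ = ½[√(1 + 8Fr₁²) − 1] = ½[√294.8 − 1] = 8.08.
y₂ = 8.08 × 0.0883 = 0.714 m.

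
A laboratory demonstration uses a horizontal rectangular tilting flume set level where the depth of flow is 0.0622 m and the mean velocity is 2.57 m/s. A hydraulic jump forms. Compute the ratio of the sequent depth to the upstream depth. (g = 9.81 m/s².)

y₂/y₁ = 4.18

Fr₁ = V₁/√(g·y₁) = 2.57/√(9.81×0.0622) = 3.29.
By Bélanger, y₂/y₁ = ½[√(1 + 8Fr₁²) − 1] = ½[√87.60 − 1] = 4.18.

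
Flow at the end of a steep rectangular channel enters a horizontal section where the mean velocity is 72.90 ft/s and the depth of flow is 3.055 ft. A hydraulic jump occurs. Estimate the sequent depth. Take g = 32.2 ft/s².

Fr₁ = V₁/√(g·y₁) = 72.90/√(32.2×3.055) = 7.350.
Sequent-depth ratio: y₂/y₁ = ½[√(1 + 8Fr₁²) − 1] = ½[√433.19 − 1] = 9.907.
y₂ = 9.907 × 3.055 = 30.26 ft.

y₂ = 30.26 ft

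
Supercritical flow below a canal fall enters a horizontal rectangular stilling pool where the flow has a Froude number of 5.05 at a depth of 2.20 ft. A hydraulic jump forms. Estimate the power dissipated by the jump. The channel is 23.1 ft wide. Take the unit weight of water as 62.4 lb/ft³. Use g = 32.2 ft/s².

P = 3669 hp

Fr₁ = 5.05 (given).
By Bélanger, y₂/y₁ = ½[√(1 + 8Fr₁²) − 1] = ½[√205.0 − 1] = 6.66.
y₂ = 6.66 × 2.20 = 14.7 ft.
V₁ = Fr₁·√(g·y₁) = 5.05×√(32.2×2.20) = 42.5 ft/s; q = V₁·y₁ = 93.5 ft²/s. V₂ = q/y₂ = 93.5/14.7 = 6.38 ft/s. E₁ = y₁ + V₁²/2g = 30.3 ft; E₂ = y₂ + V₂²/2g = 15.3 ft. ΔE = E₁ − E₂ = 15.0 ft.
Q = q·b = 93.5 × 23.1 = 2160 cfs. P = γ·Q·ΔE/550 = 62.4 × 2160 × 15.0 / 550 = 3669 hp.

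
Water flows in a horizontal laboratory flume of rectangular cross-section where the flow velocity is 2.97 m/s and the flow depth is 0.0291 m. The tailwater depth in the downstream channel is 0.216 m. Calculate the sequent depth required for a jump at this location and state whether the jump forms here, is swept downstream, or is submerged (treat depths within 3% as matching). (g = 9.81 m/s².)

y₂ = 0.215 m; the jump forms here

Fr₁ = V₁/√(g·y₁) = 2.97/√(9.81×0.0291) = 5.56.
By Bélanger, y₂/y₁ = ½[√(1 + 8Fr₁²) − 1] = ½[√248.2 − 1] = 7.38.
y₂ = 7.38 × 0.0291 = 0.215 m.
Tailwater y_tw = 0.216 m: y_tw ≈ y₂, so the jump forms here.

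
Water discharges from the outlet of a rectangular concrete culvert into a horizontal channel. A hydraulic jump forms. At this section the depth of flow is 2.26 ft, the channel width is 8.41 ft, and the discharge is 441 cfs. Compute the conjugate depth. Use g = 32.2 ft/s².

q = Q/b = 441/8.41 = 52.4 ft²/s; V₁ = q/y₁ = 23.2 ft/s. Fr₁ = V₁/√(g·y₁) = 2.72.
Conjugate-depth relation: y₂/y₁ = ½[√(1 + 8Fr₁²) − 1] = ½[√60.18 − 1] = 3.38.
y₂ = 3.38 × 2.26 = 7.64 ft.

y₂ = 7.64 ft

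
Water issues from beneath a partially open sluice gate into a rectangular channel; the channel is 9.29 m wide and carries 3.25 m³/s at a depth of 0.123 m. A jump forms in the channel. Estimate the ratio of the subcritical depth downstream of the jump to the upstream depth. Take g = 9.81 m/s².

q = Q/b = 3.25/9.29 = 0.350 m²/s; V₁ = q/y₁ = 2.84 m/s. Fr₁ = V₁/√(g·y₁) = 2.59.
Bélanger equation: y₂/y₁ = ½[√(1 + 8Fr₁²) − 1] = ½[√54.63 − 1] = 3.20.

y₂/y₁ = 3.20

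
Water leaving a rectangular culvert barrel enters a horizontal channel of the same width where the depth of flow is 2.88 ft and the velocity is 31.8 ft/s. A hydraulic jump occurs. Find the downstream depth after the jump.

Fr₁ = V₁/√(g·y₁) = 31.8/√(32.2×2.88) = 3.30.
By Bélanger, y₂/y₁ = ½[√(1 + 8Fr₁²) − 1] = ½[√88.24 − 1] = 4.20.
y₂ = 4.20 × 2.88 = 12.1 ft.

y₂ = 12.1 ft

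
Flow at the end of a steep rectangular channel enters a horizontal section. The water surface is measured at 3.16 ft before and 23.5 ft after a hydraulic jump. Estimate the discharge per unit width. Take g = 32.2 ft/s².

For a rectangular channel the momentum equation gives q² = ½·g·y₁·y₂·(y₁ + y₂) = ½×32.2×3.16×23.5×26.7 = 31874.
q = √31874 = 179 ft²/s.

q = 179 ft²/s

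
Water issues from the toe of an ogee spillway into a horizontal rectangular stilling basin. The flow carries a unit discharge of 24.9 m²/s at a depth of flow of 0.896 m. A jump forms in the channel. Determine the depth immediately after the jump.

V₁ = q/y₁ = 24.9/0.896 = 27.8 m/s. Fr₁ = V₁/√(g·y₁) = 27.8/√(9.81×0.896) = 9.37.
Conjugate-depth relation: y₂/y₁ = ½[√(1 + 8Fr₁²) − 1] = ½[√703.9 − 1] = 12.8.
y₂ = 12.8 × 0.896 = 11.4 m.

y₂ = 11.4 m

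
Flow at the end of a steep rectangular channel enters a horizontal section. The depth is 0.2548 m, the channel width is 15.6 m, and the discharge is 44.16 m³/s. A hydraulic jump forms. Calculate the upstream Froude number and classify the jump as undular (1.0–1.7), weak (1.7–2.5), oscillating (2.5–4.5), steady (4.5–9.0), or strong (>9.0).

Fr₁ = 7.027; steady jump

q = Q/b = 44.16/15.6 = 2.831 m²/s; V₁ = q/y₁ = 11.11 m/s. Fr₁ = V₁/√(g·y₁) = 7.027.
Fr₁ = 7.027 lies in the steady range.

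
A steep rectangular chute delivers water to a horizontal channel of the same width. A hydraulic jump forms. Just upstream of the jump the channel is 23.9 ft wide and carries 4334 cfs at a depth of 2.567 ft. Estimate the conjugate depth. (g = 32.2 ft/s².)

y₂ = 26.95 ft

q = Q/b = 4334/23.9 = 181.3 ft²/s; V₁ = q/y₁ = 70.64 ft/s. Fr₁ = V₁/√(g·y₁) = 7.770.
By Bélanger, y₂/y₁ = ½[√(1 + 8Fr₁²) − 1] = ½[√483.99 − 1] = 10.50.
y₂ = 10.50 × 2.567 = 26.95 ft.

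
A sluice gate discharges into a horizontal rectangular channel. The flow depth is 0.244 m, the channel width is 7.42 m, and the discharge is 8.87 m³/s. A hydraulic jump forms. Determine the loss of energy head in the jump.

ΔE = 0.414 m

q = Q/b = 8.87/7.42 = 1.20 m²/s; V₁ = q/y₁ = 4.90 m/s. Fr₁ = V₁/√(g·y₁) = 3.17.
From the momentum equation for a rectangular channel, y₂/y₁ = ½[√(1 + 8Fr₁²) − 1] = ½[√81.22 − 1] = 4.01.
y₂ = 4.01 × 0.244 = 0.978 m.
V₂ = q/y₂ = 1.20/0.978 = 1.22 m/s. E₁ = y₁ + V₁²/2g = 1.47 m; E₂ = y₂ + V₂²/2g = 1.05 m. ΔE = E₁ − E₂ = 0.414 m.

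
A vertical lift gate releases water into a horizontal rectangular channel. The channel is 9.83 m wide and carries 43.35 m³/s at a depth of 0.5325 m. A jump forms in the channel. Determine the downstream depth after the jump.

y₂ = 2.475 m

q = Q/b = 43.35/9.83 = 4.410 m²/s; V₁ = q/y₁ = 8.282 m/s. Fr₁ = V₁/√(g·y₁) = 3.623.
Sequent-depth ratio: y₂/y₁ = ½[√(1 + 8Fr₁²) − 1] = ½[√106.03 − 1] = 4.649.
y₂ = 4.649 × 0.5325 = 2.475 m.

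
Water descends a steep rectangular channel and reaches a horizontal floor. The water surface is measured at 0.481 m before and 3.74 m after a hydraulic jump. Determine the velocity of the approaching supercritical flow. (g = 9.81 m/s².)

For a rectangular channel the momentum equation gives q² = ½·g·y₁·y₂·(y₁ + y₂) = ½×9.81×0.481×3.74×4.22 = 37.2.
q = √37.2 = 6.10 m²/s.
V₁ = q/y₁ = 6.10/0.481 = 12.7 m/s.

V₁ = 12.7 m/s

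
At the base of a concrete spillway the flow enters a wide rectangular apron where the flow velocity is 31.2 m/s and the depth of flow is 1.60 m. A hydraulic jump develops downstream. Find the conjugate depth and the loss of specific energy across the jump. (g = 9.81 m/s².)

Fr₁ = V₁/√(g·y₁) = 31.2/√(9.81×1.60) = 7.88.
Sequent-depth ratio: y₂/y₁ = ½[√(1 + 8Fr₁²) − 1] = ½[√497.1 − 1] = 10.6.
y₂ = 10.6 × 1.60 = 17.0 m.
Head loss: ΔE = (y₂ − y₁)³/(4y₁y₂) = (17.0 − 1.60)³/(4×1.60×17.0) = 3679/109 = 33.7 m.

y₂ = 17.0 m; ΔE = 33.7 m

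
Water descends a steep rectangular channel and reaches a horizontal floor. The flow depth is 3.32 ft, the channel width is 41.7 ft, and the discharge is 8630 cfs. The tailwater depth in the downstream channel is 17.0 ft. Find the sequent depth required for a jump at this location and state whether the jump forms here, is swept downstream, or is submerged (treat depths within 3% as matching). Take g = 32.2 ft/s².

y₂ = 26.7 ft; the jump is swept downstream

q = Q/b = 8630/41.7 = 207 ft²/s; V₁ = q/y₁ = 62.3 ft/s. Fr₁ = V₁/√(g·y₁) = 6.03.
From the momentum equation for a rectangular channel, y₂/y₁ = ½[√(1 + 8Fr₁²) − 1] = ½[√291.8 − 1] = 8.04.
y₂ = 8.04 × 3.32 = 26.7 ft.
Tailwater y_tw = 17.0 ft: y_tw < y₂, so the jump is swept downstream.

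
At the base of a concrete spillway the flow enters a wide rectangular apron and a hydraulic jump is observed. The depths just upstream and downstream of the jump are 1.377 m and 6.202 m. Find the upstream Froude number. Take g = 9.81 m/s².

For a rectangular channel the momentum equation gives q² = ½·g·y₁·y₂·(y₁ + y₂) = ½×9.81×1.377×6.202×7.579 = 317.5.
q = √317.5 = 17.82 m²/s.
V₁ = q/y₁ = 12.94 m/s; Fr₁ = V₁/√(g·y₁) = 3.521.

Fr₁ = 3.521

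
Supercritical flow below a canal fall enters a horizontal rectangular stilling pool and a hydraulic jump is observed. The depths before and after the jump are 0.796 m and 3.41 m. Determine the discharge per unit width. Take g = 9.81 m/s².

q = 7.48 m²/s

For a rectangular channel the momentum equation gives q² = ½·g·y₁·y₂·(y₁ + y₂) = ½×9.81×0.796×3.41×4.21 = 56.0.
q = √56.0 = 7.48 m²/s.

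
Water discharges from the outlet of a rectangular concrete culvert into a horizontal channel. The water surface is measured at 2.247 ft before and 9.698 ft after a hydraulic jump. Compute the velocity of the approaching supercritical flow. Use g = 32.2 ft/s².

V₁ = 28.81 ft/s

For a rectangular channel the momentum equation gives q² = ½·g·y₁·y₂·(y₁ + y₂) = ½×32.2×2.247×9.698×11.95 = 4191.
q = √4191 = 64.74 ft²/s.
V₁ = q/y₁ = 64.74/2.247 = 28.81 ft/s.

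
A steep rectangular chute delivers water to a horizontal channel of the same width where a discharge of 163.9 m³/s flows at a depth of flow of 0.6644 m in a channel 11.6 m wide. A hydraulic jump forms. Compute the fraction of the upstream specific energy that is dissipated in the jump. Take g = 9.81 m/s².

q = Q/b = 163.9/11.6 = 14.13 m²/s; V₁ = q/y₁ = 21.27 m/s. Fr₁ = V₁/√(g·y₁) = 8.330.
From the momentum equation for a rectangular channel, y₂/y₁ = ½[√(1 + 8Fr₁²) − 1] = ½[√556.10 − 1] = 11.29.
y₂ = 11.29 × 0.6644 = 7.502 m.
E₁ = y₁ + V₁²/2g = 23.72 m. ΔE = (y₂ − y₁)³/(4y₁y₂) = 16.03 m. ΔE/E₁ = 16.03/23.72 = 0.676.

ΔE/E₁ = 0.676 (67.6%)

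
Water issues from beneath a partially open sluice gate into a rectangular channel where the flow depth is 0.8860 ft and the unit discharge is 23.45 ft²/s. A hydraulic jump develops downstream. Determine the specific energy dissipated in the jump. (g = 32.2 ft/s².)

V₁ = q/y₁ = 23.45/0.8860 = 26.47 ft/s. Fr₁ = V₁/√(g·y₁) = 26.47/√(32.2×0.8860) = 4.955.
Conjugate-depth relation: y₂/y₁ = ½[√(1 + 8Fr₁²) − 1] = ½[√197.43 − 1] = 6.526.
y₂ = 6.526 × 0.8860 = 5.782 ft.
Head loss: ΔE = (y₂ − y₁)³/(4y₁y₂) = (5.782 − 0.8860)³/(4×0.8860×5.782) = 117.3/20.49 = 5.726 ft.

ΔE = 5.726 ft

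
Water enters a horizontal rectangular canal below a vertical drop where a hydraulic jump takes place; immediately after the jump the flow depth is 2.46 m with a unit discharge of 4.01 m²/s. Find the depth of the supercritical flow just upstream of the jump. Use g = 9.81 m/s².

V₂ = q/y₂ = 4.01/2.46 = 1.63 m/s; Fr₂ = V₂/√(g·y₂) = 0.332.
Applying the sequent-depth relation in reverse, y₁/y₂ = ½[√(1 + 8Fr₂²) − 1] = ½[√1.881 − 1] = 0.186.
y₁ = 0.186 × 2.46 = 0.457 m.

y₁ = 0.457 m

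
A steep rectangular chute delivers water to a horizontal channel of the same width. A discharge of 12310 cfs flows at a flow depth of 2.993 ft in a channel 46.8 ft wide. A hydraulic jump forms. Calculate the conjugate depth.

q = Q/b = 12310/46.8 = 263.0 ft²/s; V₁ = q/y₁ = 87.88 ft/s. Fr₁ = V₁/√(g·y₁) = 8.952.
Conjugate-depth relation: y₂/y₁ = ½[√(1 + 8Fr₁²) − 1] = ½[√642.12 − 1] = 12.17.
y₂ = 12.17 × 2.993 = 36.42 ft.

y₂ = 36.42 ft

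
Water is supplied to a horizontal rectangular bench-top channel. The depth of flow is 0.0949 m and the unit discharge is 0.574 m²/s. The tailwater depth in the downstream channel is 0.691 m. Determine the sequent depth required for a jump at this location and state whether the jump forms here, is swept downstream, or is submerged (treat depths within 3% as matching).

V₁ = q/y₁ = 0.574/0.0949 = 6.05 m/s. Fr₁ = V₁/√(g·y₁) = 6.05/√(9.81×0.0949) = 6.27.
Conjugate-depth relation: y₂/y₁ = ½[√(1 + 8Fr₁²) − 1] = ½[√315.4 − 1] = 8.38.
y₂ = 8.38 × 0.0949 = 0.795 m.
Tailwater y_tw = 0.691 m: y_tw < y₂, so the jump is swept downstream.

y₂ = 0.795 m; the jump is swept downstream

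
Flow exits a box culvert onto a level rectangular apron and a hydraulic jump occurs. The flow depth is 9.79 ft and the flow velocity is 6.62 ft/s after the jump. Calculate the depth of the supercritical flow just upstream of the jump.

y₁ = 2.22 ft

Fr₂ = V₂/√(g·y₂) = 6.62/√(32.2×9.79) = 0.373.
Since the conjugate-depth ratio holds either way, y₁/y₂ = ½[√(1 + 8Fr₂²) − 1] = ½[√2.112 − 1] = 0.227.
y₁ = 0.227 × 9.79 = 2.22 ft.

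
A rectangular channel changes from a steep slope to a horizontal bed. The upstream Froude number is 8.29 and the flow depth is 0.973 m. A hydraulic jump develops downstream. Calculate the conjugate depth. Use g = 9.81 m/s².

y₂ = 10.9 m

Fr₁ = 8.29 (given).
Sequent-depth ratio: y₂/y₁ = ½[√(1 + 8Fr₁²) − 1] = ½[√550.8 − 1] = 11.2.
y₂ = 11.2 × 0.973 = 10.9 m.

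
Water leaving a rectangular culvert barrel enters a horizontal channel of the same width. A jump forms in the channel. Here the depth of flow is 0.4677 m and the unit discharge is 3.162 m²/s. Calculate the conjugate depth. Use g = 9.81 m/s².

y₂ = 1.867 m

V₁ = q/y₁ = 3.162/0.4677 = 6.761 m/s. Fr₁ = V₁/√(g·y₁) = 6.761/√(9.81×0.4677) = 3.156.
Sequent-depth ratio: y₂/y₁ = ½[√(1 + 8Fr₁²) − 1] = ½[√80.697 − 1] = 3.992.
y₂ = 3.992 × 0.4677 = 1.867 m.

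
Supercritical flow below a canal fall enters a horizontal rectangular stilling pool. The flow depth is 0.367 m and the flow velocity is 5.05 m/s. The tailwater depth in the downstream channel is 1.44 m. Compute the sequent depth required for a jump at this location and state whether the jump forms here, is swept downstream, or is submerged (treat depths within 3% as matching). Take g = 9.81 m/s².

y₂ = 1.21 m; the jump is submerged

Fr₁ = V₁/√(g·y₁) = 5.05/√(9.81×0.367) = 2.66.
From the momentum equation for a rectangular channel, y₂/y₁ = ½[√(1 + 8Fr₁²) − 1] = ½[√57.67 − 1] = 3.30.
y₂ = 3.30 × 0.367 = 1.21 m.
Tailwater y_tw = 1.44 m: y_tw > y₂, so the jump is submerged.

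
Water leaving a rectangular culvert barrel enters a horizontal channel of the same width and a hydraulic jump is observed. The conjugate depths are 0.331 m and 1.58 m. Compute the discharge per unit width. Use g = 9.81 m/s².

q = 2.21 m²/s

For a rectangular channel the momentum equation gives q² = ½·g·y₁·y₂·(y₁ + y₂) = ½×9.81×0.331×1.58×1.91 = 4.90.
q = √4.90 = 2.21 m²/s.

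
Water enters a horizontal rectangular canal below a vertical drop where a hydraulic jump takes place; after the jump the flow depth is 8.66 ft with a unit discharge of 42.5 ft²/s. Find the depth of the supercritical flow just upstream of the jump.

y₁ = 1.30 ft

V₂ = q/y₂ = 42.5/8.66 = 4.91 ft/s; Fr₂ = V₂/√(g·y₂) = 0.294.
Applying the sequent-depth relation in reverse, y₁/y₂ = ½[√(1 + 8Fr₂²) − 1] = ½[√1.691 − 1] = 0.150.
y₁ = 0.150 × 8.66 = 1.30 ft.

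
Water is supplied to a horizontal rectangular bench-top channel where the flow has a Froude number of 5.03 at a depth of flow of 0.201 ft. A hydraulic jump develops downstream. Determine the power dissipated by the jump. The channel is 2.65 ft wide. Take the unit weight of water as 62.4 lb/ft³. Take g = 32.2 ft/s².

P = 1.05 hp

Fr₁ = 5.03 (given).
Sequent-depth ratio: y₂/y₁ = ½[√(1 + 8Fr₁²) − 1] = ½[√203.4 − 1] = 6.63.
y₂ = 6.63 × 0.201 = 1.33 ft.
Head loss: ΔE = (y₂ − y₁)³/(4y₁y₂) = (1.33 − 0.201)³/(4×0.201×1.33) = 1.45/1.07 = 1.35 ft.
V₁ = Fr₁·√(g·y₁) = 5.03×√(32.2×0.201) = 12.8 ft/s; q = V₁·y₁ = 2.57 ft²/s. Q = q·b = 2.57 × 2.65 = 6.82 cfs. P = γ·Q·ΔE/550 = 62.4 × 6.82 × 1.35 / 550 = 1.05 hp.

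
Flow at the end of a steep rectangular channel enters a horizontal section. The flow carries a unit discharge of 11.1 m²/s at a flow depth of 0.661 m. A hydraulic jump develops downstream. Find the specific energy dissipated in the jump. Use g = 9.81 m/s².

V₁ = q/y₁ = 11.1/0.661 = 16.8 m/s. Fr₁ = V₁/√(g·y₁) = 16.8/√(9.81×0.661) = 6.59.
Conjugate-depth relation: y₂/y₁ = ½[√(1 + 8Fr₁²) − 1] = ½[√348.9 − 1] = 8.84.
y₂ = 8.84 × 0.661 = 5.84 m.
Head loss: ΔE = (y₂ − y₁)³/(4y₁y₂) = (5.84 − 0.661)³/(4×0.661×5.84) = 139/15.4 = 9.01 m.

ΔE = 9.01 m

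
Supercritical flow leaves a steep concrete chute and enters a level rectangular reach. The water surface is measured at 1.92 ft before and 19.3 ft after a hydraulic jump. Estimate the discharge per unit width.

q = 113 ft²/s

For a rectangular channel the momentum equation gives q² = ½·g·y₁·y₂·(y₁ + y₂) = ½×32.2×1.92×19.3×21.2 = 12660.
q = √12660 = 113 ft²/s.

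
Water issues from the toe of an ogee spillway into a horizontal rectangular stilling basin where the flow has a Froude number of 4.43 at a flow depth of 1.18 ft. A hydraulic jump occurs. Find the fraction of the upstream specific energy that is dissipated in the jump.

ΔE/E₁ = 0.438 (43.8%)

Fr₁ = 4.43 (given).
By Bélanger, y₂/y₁ = ½[√(1 + 8Fr₁²) − 1] = ½[√158.0 − 1] = 5.78.
y₂ = 5.78 × 1.18 = 6.83 ft.
E₁ = y₁(1 + Fr₁²/2) = 1.18×(1 + 4.43²/2) = 12.8 ft. ΔE = (y₂ − y₁)³/(4y₁y₂) = 5.59 ft. ΔE/E₁ = 5.59/12.8 = 0.438.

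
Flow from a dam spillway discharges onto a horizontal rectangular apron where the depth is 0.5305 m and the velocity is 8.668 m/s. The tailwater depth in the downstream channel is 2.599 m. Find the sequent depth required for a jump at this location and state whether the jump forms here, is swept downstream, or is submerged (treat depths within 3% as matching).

y₂ = 2.598 m; the jump forms here

Fr₁ = V₁/√(g·y₁) = 8.668/√(9.81×0.5305) = 3.800.
From the momentum equation for a rectangular channel, y₂/y₁ = ½[√(1 + 8Fr₁²) − 1] = ½[√116.50 − 1] = 4.897.
y₂ = 4.897 × 0.5305 = 2.598 m.
Tailwater y_tw = 2.599 m: y_tw ≈ y₂, so the jump forms here.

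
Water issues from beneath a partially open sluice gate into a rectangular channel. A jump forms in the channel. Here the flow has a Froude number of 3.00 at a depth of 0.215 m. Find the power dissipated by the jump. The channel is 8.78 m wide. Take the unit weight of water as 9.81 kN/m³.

Fr₁ = 3.00 (given).
Conjugate-depth relation: y₂/y₁ = ½[√(1 + 8Fr₁²) − 1] = ½[√73.00 − 1] = 3.77.
y₂ = 3.77 × 0.215 = 0.811 m.
V₁ = Fr₁·√(g·y₁) = 3.00×√(9.81×0.215) = 4.36 m/s; q = V₁·y₁ = 0.937 m²/s. V₂ = q/y₂ = 0.937/0.811 = 1.16 m/s. E₁ = y₁ + V₁²/2g = 1.18 m; E₂ = y₂ + V₂²/2g = 0.879 m. ΔE = E₁ − E₂ = 0.304 m.
Q = q·b = 0.937 × 8.78 = 8.22 m³/s. P = γ·Q·ΔE = 9.81 × 8.22 × 0.304 = 24.5 kW.

P = 24.5 kW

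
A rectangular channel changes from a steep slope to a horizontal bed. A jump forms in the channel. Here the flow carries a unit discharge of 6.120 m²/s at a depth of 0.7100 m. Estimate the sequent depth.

V₁ = q/y₁ = 6.120/0.7100 = 8.620 m/s. Fr₁ = V₁/√(g·y₁) = 8.620/√(9.81×0.7100) = 3.266.
Conjugate-depth relation: y₂/y₁ = ½[√(1 + 8Fr₁²) − 1] = ½[√86.339 − 1] = 4.146.
y₂ = 4.146 × 0.7100 = 2.944 m.

y₂ = 2.944 m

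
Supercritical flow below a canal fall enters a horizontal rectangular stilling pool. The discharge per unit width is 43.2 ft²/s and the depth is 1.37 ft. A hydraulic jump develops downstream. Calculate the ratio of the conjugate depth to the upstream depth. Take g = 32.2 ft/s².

V₁ = q/y₁ = 43.2/1.37 = 31.5 ft/s. Fr₁ = V₁/√(g·y₁) = 31.5/√(32.2×1.37) = 4.75.
Sequent-depth ratio: y₂/y₁ = ½[√(1 + 8Fr₁²) − 1] = ½[√181.3 − 1] = 6.23.

y₂/y₁ = 6.23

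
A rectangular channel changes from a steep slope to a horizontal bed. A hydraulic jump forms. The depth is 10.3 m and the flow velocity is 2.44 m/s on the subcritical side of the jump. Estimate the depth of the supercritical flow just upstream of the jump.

Fr₂ = V₂/√(g·y₂) = 2.44/√(9.81×10.3) = 0.243.
Since the conjugate-depth ratio holds either way, y₁/y₂ = ½[√(1 + 8Fr₂²) − 1] = ½[√1.471 − 1] = 0.107.
y₁ = 0.107 × 10.3 = 1.10 m.

y₁ = 1.10 m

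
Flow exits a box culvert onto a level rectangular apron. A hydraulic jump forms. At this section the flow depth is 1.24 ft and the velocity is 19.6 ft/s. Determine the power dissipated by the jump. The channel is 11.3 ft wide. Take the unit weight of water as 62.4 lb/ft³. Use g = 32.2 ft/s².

P = 61.1 hp

Fr₁ = V₁/√(g·y₁) = 19.6/√(32.2×1.24) = 3.10.
Sequent-depth ratio: y₂/y₁ = ½[√(1 + 8Fr₁²) − 1] = ½[√77.97 − 1] = 3.92.
y₂ = 3.92 × 1.24 = 4.85 ft.
Head loss: ΔE = (y₂ − y₁)³/(4y₁y₂) = (4.85 − 1.24)³/(4×1.24×4.85) = 47.2/24.1 = 1.96 ft.
q = V₁·y₁ = 19.6 × 1.24 = 24.3 ft²/s. Q = q·b = 24.3 × 11.3 = 275 cfs. P = γ·Q·ΔE/550 = 62.4 × 275 × 1.96 / 550 = 61.1 hp.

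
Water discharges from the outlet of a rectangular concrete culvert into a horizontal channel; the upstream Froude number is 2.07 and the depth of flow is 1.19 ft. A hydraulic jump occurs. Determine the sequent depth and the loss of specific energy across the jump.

Fr₁ = 2.07 (given).
Conjugate-depth relation: y₂/y₁ = ½[√(1 + 8Fr₁²) − 1] = ½[√35.28 − 1] = 2.47.
y₂ = 2.47 × 1.19 = 2.94 ft.
V₁ = Fr₁·√(g·y₁) = 2.07×√(32.2×1.19) = 12.8 ft/s; q = V₁·y₁ = 15.2 ft²/s. V₂ = q/y₂ = 15.2/2.94 = 5.19 ft/s. E₁ = y₁ + V₁²/2g = 3.74 ft; E₂ = y₂ + V₂²/2g = 3.36 ft. ΔE = E₁ − E₂ = 0.382 ft.

y₂ = 2.94 ft; ΔE = 0.382 ft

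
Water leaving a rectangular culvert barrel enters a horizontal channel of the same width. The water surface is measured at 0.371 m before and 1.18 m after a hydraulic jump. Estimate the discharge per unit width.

q = 1.82 m²/s

For a rectangular channel the momentum equation gives q² = ½·g·y₁·y₂·(y₁ + y₂) = ½×9.81×0.371×1.18×1.55 = 3.33.
q = √3.33 = 1.82 m²/s.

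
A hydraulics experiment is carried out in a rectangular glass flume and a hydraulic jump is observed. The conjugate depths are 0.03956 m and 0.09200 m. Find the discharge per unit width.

q = 0.04846 m²/s

For a rectangular channel the momentum equation gives q² = ½·g·y₁·y₂·(y₁ + y₂) = ½×9.81×0.03956×0.09200×0.1316 = 0.002349.
q = √0.002349 = 0.04846 m²/s.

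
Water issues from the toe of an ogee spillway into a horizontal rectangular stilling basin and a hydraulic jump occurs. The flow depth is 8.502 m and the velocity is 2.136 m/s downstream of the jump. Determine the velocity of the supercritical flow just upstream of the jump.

Fr₂ = V₂/√(g·y₂) = 2.136/√(9.81×8.502) = 0.2339.
The Bélanger relation is symmetric: y₁/y₂ = ½[√(1 + 8Fr₂²) − 1] = ½[√1.4376 − 1] = 0.09951.
y₁ = 0.09951 × 8.502 = 0.8460 m.
V₁ = q/y₁ = 18.16/0.8460 = 21.47 m/s.

V₁ = 21.47 m/s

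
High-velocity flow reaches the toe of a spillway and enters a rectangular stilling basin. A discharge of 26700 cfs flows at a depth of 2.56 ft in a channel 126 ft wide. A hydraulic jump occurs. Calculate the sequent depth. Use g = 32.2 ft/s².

q = Q/b = 26700/126 = 212 ft²/s; V₁ = q/y₁ = 82.8 ft/s. Fr₁ = V₁/√(g·y₁) = 9.12.
By Bélanger, y₂/y₁ = ½[√(1 + 8Fr₁²) − 1] = ½[√666.0 − 1] = 12.4.
y₂ = 12.4 × 2.56 = 31.8 ft.

y₂ = 31.8 ft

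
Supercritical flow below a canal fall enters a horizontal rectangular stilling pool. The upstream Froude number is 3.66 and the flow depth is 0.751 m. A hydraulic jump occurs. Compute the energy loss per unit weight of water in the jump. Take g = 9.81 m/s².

Fr₁ = 3.66 (given).
Sequent-depth ratio: y₂/y₁ = ½[√(1 + 8Fr₁²) − 1] = ½[√108.2 − 1] = 4.70.
y₂ = 4.70 × 0.751 = 3.53 m.
V₁ = Fr₁·√(g·y₁) = 3.66×√(9.81×0.751) = 9.93 m/s; q = V₁·y₁ = 7.46 m²/s. V₂ = q/y₂ = 7.46/3.53 = 2.11 m/s. E₁ = y₁ + V₁²/2g = 5.78 m; E₂ = y₂ + V₂²/2g = 3.76 m. ΔE = E₁ − E₂ = 2.02 m.

ΔE = 2.02 m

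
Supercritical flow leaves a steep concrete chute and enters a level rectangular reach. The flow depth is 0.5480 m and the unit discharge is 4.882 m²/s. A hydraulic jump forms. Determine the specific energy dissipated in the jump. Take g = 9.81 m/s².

ΔE = 1.712 m

V₁ = q/y₁ = 4.882/0.5480 = 8.909 m/s. Fr₁ = V₁/√(g·y₁) = 8.909/√(9.81×0.5480) = 3.842.
Bélanger equation: y₂/y₁ = ½[√(1 + 8Fr₁²) − 1] = ½[√119.11 − 1] = 4.957.
y₂ = 4.957 × 0.5480 = 2.716 m.
V₂ = q/y₂ = 4.882/2.716 = 1.797 m/s. E₁ = y₁ + V₁²/2g = 4.593 m; E₂ = y₂ + V₂²/2g = 2.881 m. ΔE = E₁ − E₂ = 1.712 m.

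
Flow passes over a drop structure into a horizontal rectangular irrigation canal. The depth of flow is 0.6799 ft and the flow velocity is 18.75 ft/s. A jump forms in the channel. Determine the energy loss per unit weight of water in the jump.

Fr₁ = V₁/√(g·y₁) = 18.75/√(32.2×0.6799) = 4.007.
Bélanger equation: y₂/y₁ = ½[√(1 + 8Fr₁²) − 1] = ½[√129.47 − 1] = 5.189.
y₂ = 5.189 × 0.6799 = 3.528 ft.
Head loss: ΔE = (y₂ − y₁)³/(4y₁y₂) = (3.528 − 0.6799)³/(4×0.6799×3.528) = 23.11/9.595 = 2.408 ft.

ΔE = 2.408 ft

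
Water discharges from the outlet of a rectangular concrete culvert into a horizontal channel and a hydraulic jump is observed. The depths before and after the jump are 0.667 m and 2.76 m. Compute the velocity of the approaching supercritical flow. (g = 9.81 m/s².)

For a rectangular channel the momentum equation gives q² = ½·g·y₁·y₂·(y₁ + y₂) = ½×9.81×0.667×2.76×3.43 = 30.9.
q = √30.9 = 5.56 m²/s.
V₁ = q/y₁ = 5.56/0.667 = 8.34 m/s.

V₁ = 8.34 m/s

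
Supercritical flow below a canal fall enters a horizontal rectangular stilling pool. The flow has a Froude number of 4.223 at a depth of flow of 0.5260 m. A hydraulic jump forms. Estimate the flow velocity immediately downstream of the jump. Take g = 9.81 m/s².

V₂ = 1.746 m/s

Fr₁ = 4.223 (given).
Conjugate-depth relation: y₂/y₁ = ½[√(1 + 8Fr₁²) − 1] = ½[√143.67 − 1] = 5.493.
y₂ = 5.493 × 0.5260 = 2.889 m.
V₁ = Fr₁·√(g·y₁) = 4.223×√(9.81×0.5260) = 9.593 m/s; q = V₁·y₁ = 5.046 m²/s.
V₂ = q/y₂ = 5.046/2.889 = 1.746 m/s.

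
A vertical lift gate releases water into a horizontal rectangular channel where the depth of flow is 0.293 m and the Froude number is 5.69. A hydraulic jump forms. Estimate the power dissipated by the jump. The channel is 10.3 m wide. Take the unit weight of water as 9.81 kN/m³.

Fr₁ = 5.69 (given).
From the momentum equation for a rectangular channel, y₂/y₁ = ½[√(1 + 8Fr₁²) − 1] = ½[√260.0 − 1] = 7.56.
y₂ = 7.56 × 0.293 = 2.22 m.
V₁ = Fr₁·√(g·y₁) = 5.69×√(9.81×0.293) = 9.65 m/s; q = V₁·y₁ = 2.83 m²/s. V₂ = q/y₂ = 2.83/2.22 = 1.28 m/s. E₁ = y₁ + V₁²/2g = 5.04 m; E₂ = y₂ + V₂²/2g = 2.30 m. ΔE = E₁ − E₂ = 2.74 m.
Q = q·b = 2.83 × 10.3 = 29.1 m³/s. P = γ·Q·ΔE = 9.81 × 29.1 × 2.74 = 782 kW.

P = 782 kW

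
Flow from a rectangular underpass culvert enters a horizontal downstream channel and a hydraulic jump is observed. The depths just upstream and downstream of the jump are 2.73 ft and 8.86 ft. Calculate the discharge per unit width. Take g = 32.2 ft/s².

q = 67.2 ft²/s

For a rectangular channel the momentum equation gives q² = ½·g·y₁·y₂·(y₁ + y₂) = ½×32.2×2.73×8.86×11.6 = 4513.
q = √4513 = 67.2 ft²/s.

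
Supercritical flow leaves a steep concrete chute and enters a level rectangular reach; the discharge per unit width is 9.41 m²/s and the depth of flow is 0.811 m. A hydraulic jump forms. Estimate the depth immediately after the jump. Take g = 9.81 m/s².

y₂ = 4.33 m

V₁ = q/y₁ = 9.41/0.811 = 11.6 m/s. Fr₁ = V₁/√(g·y₁) = 11.6/√(9.81×0.811) = 4.11.
Sequent-depth ratio: y₂/y₁ = ½[√(1 + 8Fr₁²) − 1] = ½[√136.4 − 1] = 5.34.
y₂ = 5.34 × 0.811 = 4.33 m.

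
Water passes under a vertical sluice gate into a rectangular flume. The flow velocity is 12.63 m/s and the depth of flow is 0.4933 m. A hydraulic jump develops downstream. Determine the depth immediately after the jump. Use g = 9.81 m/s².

y₂ = 3.766 m

Fr₁ = V₁/√(g·y₁) = 12.63/√(9.81×0.4933) = 5.741.
Conjugate-depth relation: y₂/y₁ = ½[√(1 + 8Fr₁²) − 1] = ½[√264.70 − 1] = 7.635.
y₂ = 7.635 × 0.4933 = 3.766 m.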